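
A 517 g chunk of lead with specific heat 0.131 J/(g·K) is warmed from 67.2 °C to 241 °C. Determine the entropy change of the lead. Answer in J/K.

ΔS = 27.9 J/K

In kelvin: T₁ = 340.35 K, T₂ = 514.15 K. ΔS = ∫dQ_rev/T = m c ln(T₂/T₁) = 517 × 0.131 × ln(514.15/340.35) = 27.9 J/K.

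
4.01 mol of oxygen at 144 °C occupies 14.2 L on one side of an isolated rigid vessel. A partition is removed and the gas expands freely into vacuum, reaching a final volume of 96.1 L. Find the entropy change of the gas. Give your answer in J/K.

For an ideal gas in free expansion Q = 0 and W = 0, so T is unchanged.
Entropy is a state function; using a reversible isothermal path, ΔS_gas = nR ln(V₂/V₁) = 4.01 × 8.314 × ln(96.1/14.2) = 63.7 J/K.

ΔS_gas = 63.7 J/K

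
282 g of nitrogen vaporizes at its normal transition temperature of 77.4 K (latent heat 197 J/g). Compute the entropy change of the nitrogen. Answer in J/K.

ΔS = 718 J/K

Heat absorbed by the substance: Q = mL = 282 × 197 = 55554 J.
At constant T, ΔS = Q_rev/T = 55554 / 77.4 = 718 J/K.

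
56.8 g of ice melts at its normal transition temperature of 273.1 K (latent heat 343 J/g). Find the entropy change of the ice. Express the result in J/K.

Heat absorbed by the substance: Q = mL = 56.8 × 343 = 19482.4 J.
At constant T, ΔS = Q_rev/T = 19482.4 / 273.1 = 71.3 J/K.

ΔS = 71.3 J/K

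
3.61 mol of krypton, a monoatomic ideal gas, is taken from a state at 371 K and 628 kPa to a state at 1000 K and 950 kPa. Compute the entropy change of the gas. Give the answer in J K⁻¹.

ΔS = 62 J/K

ΔS = nC_p ln(T₂/T₁) − nR ln(P₂/P₁), with C_p = 5R/2 = 20.79 J mol⁻¹ K⁻¹ for a monoatomic ideal gas.
ΔS = 3.61 × [20.79 × ln(1000/371) − 8.314 × ln(950/628)] = 62 J/K.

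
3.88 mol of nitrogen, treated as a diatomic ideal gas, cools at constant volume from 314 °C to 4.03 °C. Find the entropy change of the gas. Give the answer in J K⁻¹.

ΔS = -60.5 J/K

In kelvin: T₁ = 587.15 K, T₂ = 277.18 K. At constant volume, ΔS = nC_V ln(T₂/T₁) with C_V = 5R/2 = 20.79 J mol⁻¹ K⁻¹.
ΔS = 3.88 × 20.79 × ln(277.18/587.15) = -60.5 J/K.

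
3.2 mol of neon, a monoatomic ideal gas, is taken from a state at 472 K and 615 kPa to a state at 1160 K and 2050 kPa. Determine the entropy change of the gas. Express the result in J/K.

ΔS = nC_p ln(T₂/T₁) − nR ln(P₂/P₁), with C_p = 5R/2 = 20.79 J mol⁻¹ K⁻¹ for a monoatomic ideal gas.
ΔS = 3.2 × [20.79 × ln(1160/472) − 8.314 × ln(2050/615)] = 27.8 J/K.

ΔS = 27.8 J/K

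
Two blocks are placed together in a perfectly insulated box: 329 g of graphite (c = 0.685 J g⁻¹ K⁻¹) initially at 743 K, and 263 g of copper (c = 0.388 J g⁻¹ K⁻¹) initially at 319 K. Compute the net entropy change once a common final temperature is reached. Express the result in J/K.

Energy balance: T_f = (m₁c₁T₁ + m₂c₂T₂)/(m₁c₁ + m₂c₂) = 610.85 K.
ΔS₁ = m₁c₁ ln(T_f/T₁) = 225.365 × ln(610.85/743) = -44.14 J/K.
ΔS₂ = m₂c₂ ln(T_f/T₂) = 102.044 × ln(610.85/319) = 66.29 J/K.
ΔS_total = -44.14 + 66.29 = 22.2 J/K.

ΔS_total = 22.2 J/K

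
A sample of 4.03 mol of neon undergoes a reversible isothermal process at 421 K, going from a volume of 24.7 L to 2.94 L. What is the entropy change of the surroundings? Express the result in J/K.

For an isothermal ideal gas ΔS_gas = nR ln(V₂/V₁) = 4.03 × 8.314 × ln(2.94/24.7) = -71.3 J/K.
The process is reversible, so ΔS_surr = −ΔS_gas = 71.3 J/K and ΔS_universe = 0.

ΔS_surr = 71.3 J/K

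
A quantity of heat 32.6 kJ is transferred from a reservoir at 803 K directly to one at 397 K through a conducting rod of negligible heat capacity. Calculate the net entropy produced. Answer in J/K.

ΔS_hot = −Q/T_H = −32600/803 = -40.6 J/K and ΔS_cold = +Q/T_C = 32600/397 = 82.12 J/K.
ΔS_total = -40.6 + 82.12 = 41.5 J/K, positive as the second law requires.

ΔS_total = 41.5 J/K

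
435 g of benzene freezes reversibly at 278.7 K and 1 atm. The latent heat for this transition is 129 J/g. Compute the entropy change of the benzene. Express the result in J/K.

ΔS = -201 J/K

Heat released by the substance: Q = −mL = −435 × 129 = −56115 J.
At constant T, ΔS = Q_rev/T = −56115 / 278.7 = -201 J/K.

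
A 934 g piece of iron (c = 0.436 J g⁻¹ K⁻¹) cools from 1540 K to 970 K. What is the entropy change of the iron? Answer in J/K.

ΔS = -188 J/K

ΔS = ∫dQ_rev/T = m c ln(T₂/T₁) = 934 × 0.436 × ln(970/1540) = -188 J/K.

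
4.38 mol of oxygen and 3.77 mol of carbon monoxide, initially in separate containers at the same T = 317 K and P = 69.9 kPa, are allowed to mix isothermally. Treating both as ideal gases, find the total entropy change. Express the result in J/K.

Mole fractions: x_A = 4.38/8.15 = 0.537, x_B = 0.463.
ΔS_mix = −R(n_A ln x_A + n_B ln x_B) = −8.314 × (4.38 ln 0.537 + 3.77 ln 0.463) = 46.8 J/K.

ΔS_mix = 46.8 J/K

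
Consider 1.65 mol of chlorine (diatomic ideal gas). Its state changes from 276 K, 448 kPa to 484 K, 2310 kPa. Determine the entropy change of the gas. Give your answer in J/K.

ΔS = nC_p ln(T₂/T₁) − nR ln(P₂/P₁), with C_p = 7R/2 = 29.1 J mol⁻¹ K⁻¹ for a diatomic ideal gas.
ΔS = 1.65 × [29.1 × ln(484/276) − 8.314 × ln(2310/448)] = 4.47 J/K.

ΔS = 4.47 J/K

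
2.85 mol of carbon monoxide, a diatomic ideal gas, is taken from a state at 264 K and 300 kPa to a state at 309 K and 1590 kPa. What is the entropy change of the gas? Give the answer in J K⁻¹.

ΔS = nC_p ln(T₂/T₁) − nR ln(P₂/P₁), with C_p = 7R/2 = 29.1 J mol⁻¹ K⁻¹ for a diatomic ideal gas.
ΔS = 2.85 × [29.1 × ln(309/264) − 8.314 × ln(1590/300)] = -26.5 J/K.

ΔS = -26.5 J/K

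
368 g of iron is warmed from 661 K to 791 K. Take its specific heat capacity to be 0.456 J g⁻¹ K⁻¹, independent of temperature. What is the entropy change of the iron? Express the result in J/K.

ΔS = ∫dQ_rev/T = m c ln(T₂/T₁) = 368 × 0.456 × ln(791/661) = 30.1 J/K.

ΔS = 30.1 J/K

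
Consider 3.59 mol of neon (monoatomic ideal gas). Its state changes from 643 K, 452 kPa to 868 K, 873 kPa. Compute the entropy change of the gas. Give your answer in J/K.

ΔS = 2.74 J/K

ΔS = nC_p ln(T₂/T₁) − nR ln(P₂/P₁), with C_p = 5R/2 = 20.79 J mol⁻¹ K⁻¹ for a monoatomic ideal gas.
ΔS = 3.59 × [20.79 × ln(868/643) − 8.314 × ln(873/452)] = 2.74 J/K.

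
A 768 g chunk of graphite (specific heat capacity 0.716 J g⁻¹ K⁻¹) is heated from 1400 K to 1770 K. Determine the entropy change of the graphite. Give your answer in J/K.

ΔS = ∫dQ_rev/T = m c ln(T₂/T₁) = 768 × 0.716 × ln(1770/1400) = 129 J/K.

ΔS = 129 J/K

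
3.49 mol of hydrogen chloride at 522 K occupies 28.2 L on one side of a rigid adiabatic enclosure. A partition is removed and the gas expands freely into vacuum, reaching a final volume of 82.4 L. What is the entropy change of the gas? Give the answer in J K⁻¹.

ΔS_gas = 31.1 J/K

No heat is exchanged and no work is done, so the ideal-gas temperature stays constant.
Entropy is a state function; using a reversible isothermal path, ΔS_gas = nR ln(V₂/V₁) = 3.49 × 8.314 × ln(82.4/28.2) = 31.1 J/K.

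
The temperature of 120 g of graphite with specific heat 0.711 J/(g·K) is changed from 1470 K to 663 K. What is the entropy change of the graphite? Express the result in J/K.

ΔS = -67.9 J/K

ΔS = ∫dQ_rev/T = m c ln(T₂/T₁) = 120 × 0.711 × ln(663/1470) = -67.9 J/K.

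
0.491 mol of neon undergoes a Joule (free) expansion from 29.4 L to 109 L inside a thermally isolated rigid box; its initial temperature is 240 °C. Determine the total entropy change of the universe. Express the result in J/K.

ΔS_universe = 5.35 J/K

No heat is exchanged and no work is done, so the ideal-gas temperature stays constant.
Entropy is a state function; using a reversible isothermal path, ΔS_gas = nR ln(V₂/V₁) = 0.491 × 8.314 × ln(109/29.4) = 5.35 J/K.
The insulated surroundings exchange no heat, so ΔS_surr = 0 and ΔS_universe = ΔS_gas.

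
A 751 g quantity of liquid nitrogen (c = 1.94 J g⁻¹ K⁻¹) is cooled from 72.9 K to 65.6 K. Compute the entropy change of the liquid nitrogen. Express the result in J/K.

ΔS = ∫dQ_rev/T = m c ln(T₂/T₁) = 751 × 1.94 × ln(65.6/72.9) = -154 J/K.

ΔS = -154 J/K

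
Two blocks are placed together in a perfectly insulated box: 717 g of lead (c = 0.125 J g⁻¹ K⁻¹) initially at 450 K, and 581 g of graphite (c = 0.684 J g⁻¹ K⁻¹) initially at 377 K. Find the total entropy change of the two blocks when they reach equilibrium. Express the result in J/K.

Energy balance: T_f = (m₁c₁T₁ + m₂c₂T₂)/(m₁c₁ + m₂c₂) = 390.43 K.
ΔS₁ = m₁c₁ ln(T_f/T₁) = 89.625 × ln(390.43/450) = -12.726 J/K.
ΔS₂ = m₂c₂ ln(T_f/T₂) = 397.404 × ln(390.43/377) = 13.914 J/K.
ΔS_total = -12.726 + 13.914 = 1.19 J/K.

ΔS_total = 1.19 J/K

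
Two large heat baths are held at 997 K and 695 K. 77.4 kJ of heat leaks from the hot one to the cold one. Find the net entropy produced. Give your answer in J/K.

ΔS_hot = −Q/T_H = −77400/997 = -77.633 J/K and ΔS_cold = +Q/T_C = 77400/695 = 111.37 J/K.
ΔS_total = -77.633 + 111.37 = 33.7 J/K, positive as the second law requires.

ΔS_total = 33.7 J/K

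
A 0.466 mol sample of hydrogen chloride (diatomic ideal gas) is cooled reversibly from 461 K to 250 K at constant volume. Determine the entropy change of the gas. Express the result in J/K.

At constant volume, ΔS = nC_V ln(T₂/T₁) with C_V = 5R/2 = 20.79 J mol⁻¹ K⁻¹.
ΔS = 0.466 × 20.79 × ln(250/461) = -5.93 J/K.

ΔS = -5.93 J/K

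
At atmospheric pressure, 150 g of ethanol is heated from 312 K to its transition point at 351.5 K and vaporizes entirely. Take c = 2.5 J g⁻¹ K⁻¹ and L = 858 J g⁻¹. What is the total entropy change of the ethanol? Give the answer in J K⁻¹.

ΔS = 411 J/K

Warming step: ΔS₁ = m c ln(T_tr/T_i) = 150 × 2.5 × ln(351.5/312) = 44.7 J/K.
Phase change: ΔS₂ = +mL/T_tr = 150 × 858 / 351.5 = 366.1 J/K.
ΔS_total = (44.7) + (366.1) = 411 J/K.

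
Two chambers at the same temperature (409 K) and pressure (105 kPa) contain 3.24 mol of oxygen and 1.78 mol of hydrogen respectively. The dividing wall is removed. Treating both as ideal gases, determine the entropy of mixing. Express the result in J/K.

Mole fractions: x_A = 3.24/5.02 = 0.645, x_B = 0.355.
ΔS_mix = −R(n_A ln x_A + n_B ln x_B) = −8.314 × (3.24 ln 0.645 + 1.78 ln 0.355) = 27.1 J/K.

ΔS_mix = 27.1 J/K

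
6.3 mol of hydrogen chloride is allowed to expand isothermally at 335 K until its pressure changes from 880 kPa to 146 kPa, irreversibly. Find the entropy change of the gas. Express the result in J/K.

Entropy is a state function, so ΔS_gas depends only on the end states.
For an isothermal ideal gas ΔS_gas = nR ln(P₁/P₂) = 6.3 × 8.314 × ln(880/146) = 94.1 J/K.

ΔS_gas = 94.1 J/K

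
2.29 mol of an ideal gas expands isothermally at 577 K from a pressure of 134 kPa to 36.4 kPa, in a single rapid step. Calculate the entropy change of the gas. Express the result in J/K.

ΔS_gas = 24.8 J/K

Entropy is a state function, so ΔS_gas depends only on the end states.
For an isothermal ideal gas ΔS_gas = nR ln(P₁/P₂) = 2.29 × 8.314 × ln(134/36.4) = 24.8 J/K.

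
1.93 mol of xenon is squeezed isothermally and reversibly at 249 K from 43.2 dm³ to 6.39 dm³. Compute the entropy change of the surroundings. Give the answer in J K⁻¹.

For an isothermal ideal gas ΔS_gas = nR ln(V₂/V₁) = 1.93 × 8.314 × ln(6.39/43.2) = -30.7 J/K.
The process is reversible, so ΔS_surr = −ΔS_gas = 30.7 J/K and ΔS_universe = 0.

ΔS_surr = 30.7 J/K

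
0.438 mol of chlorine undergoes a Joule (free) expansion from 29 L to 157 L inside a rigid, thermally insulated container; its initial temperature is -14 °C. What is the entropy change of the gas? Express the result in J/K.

ΔS_gas = 6.15 J/K

No heat is exchanged and no work is done, so the ideal-gas temperature stays constant.
Entropy is a state function; using a reversible isothermal path, ΔS_gas = nR ln(V₂/V₁) = 0.438 × 8.314 × ln(157/29) = 6.15 J/K.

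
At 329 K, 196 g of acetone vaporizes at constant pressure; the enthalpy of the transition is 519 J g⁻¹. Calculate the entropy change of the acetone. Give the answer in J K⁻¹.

ΔS = 309 J/K

Heat absorbed by the substance: Q = mL = 196 × 519 = 101724 J.
At constant T, ΔS = Q_rev/T = 101724 / 329 = 309 J/K.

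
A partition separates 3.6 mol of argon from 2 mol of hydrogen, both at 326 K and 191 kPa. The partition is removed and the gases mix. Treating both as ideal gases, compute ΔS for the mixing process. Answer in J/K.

ΔS_mix = 30.3 J/K

Mole fractions: x_A = 3.6/5.6 = 0.643, x_B = 0.357.
ΔS_mix = −R(n_A ln x_A + n_B ln x_B) = −8.314 × (3.6 ln 0.643 + 2 ln 0.357) = 30.3 J/K.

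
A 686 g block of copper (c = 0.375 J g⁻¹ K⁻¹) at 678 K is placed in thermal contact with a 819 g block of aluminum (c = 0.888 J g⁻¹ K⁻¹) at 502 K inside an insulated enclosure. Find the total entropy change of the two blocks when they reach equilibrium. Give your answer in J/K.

Energy balance: T_f = (m₁c₁T₁ + m₂c₂T₂)/(m₁c₁ + m₂c₂) = 547.99 K.
ΔS₁ = m₁c₁ ln(T_f/T₁) = 257.25 × ln(547.99/678) = -54.77 J/K.
ΔS₂ = m₂c₂ ln(T_f/T₂) = 727.272 × ln(547.99/502) = 63.75 J/K.
ΔS_total = -54.77 + 63.75 = 8.98 J/K.

ΔS_total = 8.98 J/K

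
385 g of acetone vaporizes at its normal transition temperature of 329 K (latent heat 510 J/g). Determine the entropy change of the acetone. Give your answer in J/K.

Heat absorbed by the substance: Q = mL = 385 × 510 = 196350 J.
At constant T, ΔS = Q_rev/T = 196350 / 329 = 597 J/K.

ΔS = 597 J/K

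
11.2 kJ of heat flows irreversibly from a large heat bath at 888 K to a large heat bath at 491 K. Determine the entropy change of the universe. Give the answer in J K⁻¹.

ΔS_hot = −Q/T_H = −11200/888 = -12.61 J/K and ΔS_cold = +Q/T_C = 11200/491 = 22.81 J/K.
ΔS_total = -12.61 + 22.81 = 10.2 J/K, positive as the second law requires.

ΔS_total = 10.2 J/K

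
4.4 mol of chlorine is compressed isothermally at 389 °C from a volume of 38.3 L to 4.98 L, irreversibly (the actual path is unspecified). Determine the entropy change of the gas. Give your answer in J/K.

ΔS_gas = -74.6 J/K

Entropy is a state function, so ΔS_gas depends only on the end states.
For an isothermal ideal gas ΔS_gas = nR ln(V₂/V₁) = 4.4 × 8.314 × ln(4.98/38.3) = -74.6 J/K.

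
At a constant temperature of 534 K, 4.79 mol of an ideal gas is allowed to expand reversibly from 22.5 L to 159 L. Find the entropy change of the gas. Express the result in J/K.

ΔS_gas = 77.9 J/K

For an isothermal ideal gas ΔS_gas = nR ln(V₂/V₁) = 4.79 × 8.314 × ln(159/22.5) = 77.9 J/K.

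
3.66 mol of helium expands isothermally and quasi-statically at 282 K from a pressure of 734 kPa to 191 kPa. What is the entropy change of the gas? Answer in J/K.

For an isothermal ideal gas ΔS_gas = nR ln(P₁/P₂) = 3.66 × 8.314 × ln(734/191) = 41 J/K.

ΔS_gas = 41 J/K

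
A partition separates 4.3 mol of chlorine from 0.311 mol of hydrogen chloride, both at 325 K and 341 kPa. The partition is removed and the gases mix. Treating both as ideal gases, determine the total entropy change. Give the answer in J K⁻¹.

Mole fractions: x_A = 4.3/4.61 = 0.933, x_B = 0.0674.
ΔS_mix = −R(n_A ln x_A + n_B ln x_B) = −8.314 × (4.3 ln 0.933 + 0.311 ln 0.0674) = 9.47 J/K.

ΔS_mix = 9.47 J/K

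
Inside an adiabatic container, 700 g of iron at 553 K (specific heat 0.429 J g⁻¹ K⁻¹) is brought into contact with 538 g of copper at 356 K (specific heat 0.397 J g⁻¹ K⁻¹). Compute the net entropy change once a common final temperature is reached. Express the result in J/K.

ΔS_total = 11.7 J/K

Energy balance: T_f = (m₁c₁T₁ + m₂c₂T₂)/(m₁c₁ + m₂c₂) = 471.12 K.
ΔS₁ = m₁c₁ ln(T_f/T₁) = 300.3 × ln(471.12/553) = -48.12 J/K.
ΔS₂ = m₂c₂ ln(T_f/T₂) = 213.586 × ln(471.12/356) = 59.84 J/K.
ΔS_total = -48.12 + 59.84 = 11.7 J/K.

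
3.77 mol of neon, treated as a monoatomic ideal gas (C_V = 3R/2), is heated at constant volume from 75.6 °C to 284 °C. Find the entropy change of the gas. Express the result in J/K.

In kelvin: T₁ = 348.75 K, T₂ = 557.15 K. At constant volume, ΔS = nC_V ln(T₂/T₁) with C_V = 3R/2 = 12.47 J mol⁻¹ K⁻¹.
ΔS = 3.77 × 12.47 × ln(557.15/348.75) = 22 J/K.

ΔS = 22 J/K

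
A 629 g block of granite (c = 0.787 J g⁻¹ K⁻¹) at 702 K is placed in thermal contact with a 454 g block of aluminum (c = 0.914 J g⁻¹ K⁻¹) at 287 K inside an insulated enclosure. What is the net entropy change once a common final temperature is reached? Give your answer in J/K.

Energy balance: T_f = (m₁c₁T₁ + m₂c₂T₂)/(m₁c₁ + m₂c₂) = 512.76 K.
ΔS₁ = m₁c₁ ln(T_f/T₁) = 495.023 × ln(512.76/702) = -155.5 J/K.
ΔS₂ = m₂c₂ ln(T_f/T₂) = 414.956 × ln(512.76/287) = 240.8 J/K.
ΔS_total = -155.5 + 240.8 = 85.3 J/K.

ΔS_total = 85.3 J/K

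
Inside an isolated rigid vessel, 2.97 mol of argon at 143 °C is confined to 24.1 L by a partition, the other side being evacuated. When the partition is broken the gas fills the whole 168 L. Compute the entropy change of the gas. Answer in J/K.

For an ideal gas in free expansion Q = 0 and W = 0, so T is unchanged.
Entropy is a state function; using a reversible isothermal path, ΔS_gas = nR ln(V₂/V₁) = 2.97 × 8.314 × ln(168/24.1) = 47.9 J/K.

ΔS_gas = 47.9 J/K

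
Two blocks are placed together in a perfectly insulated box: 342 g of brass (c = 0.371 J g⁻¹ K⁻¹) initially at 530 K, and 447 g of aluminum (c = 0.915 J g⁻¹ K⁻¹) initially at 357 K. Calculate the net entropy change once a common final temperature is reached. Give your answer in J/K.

ΔS_total = 8.07 J/K

Energy balance: T_f = (m₁c₁T₁ + m₂c₂T₂)/(m₁c₁ + m₂c₂) = 397.96 K.
ΔS₁ = m₁c₁ ln(T_f/T₁) = 126.882 × ln(397.96/530) = -36.355 J/K.
ΔS₂ = m₂c₂ ln(T_f/T₂) = 409.005 × ln(397.96/357) = 44.426 J/K.
ΔS_total = -36.355 + 44.426 = 8.07 J/K.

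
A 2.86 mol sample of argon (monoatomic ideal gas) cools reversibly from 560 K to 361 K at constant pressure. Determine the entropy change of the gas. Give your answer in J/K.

ΔS = -26.1 J/K

At constant pressure, ΔS = nC_p ln(T₂/T₁) with C_p = 5R/2 = 20.79 J mol⁻¹ K⁻¹.
ΔS = 2.86 × 20.79 × ln(361/560) = -26.1 J/K.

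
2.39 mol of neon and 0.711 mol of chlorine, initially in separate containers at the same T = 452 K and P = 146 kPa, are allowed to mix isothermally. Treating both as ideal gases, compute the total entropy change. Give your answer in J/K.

Mole fractions: x_A = 2.39/3.1 = 0.771, x_B = 0.229.
ΔS_mix = −R(n_A ln x_A + n_B ln x_B) = −8.314 × (2.39 ln 0.771 + 0.711 ln 0.229) = 13.9 J/K.

ΔS_mix = 13.9 J/K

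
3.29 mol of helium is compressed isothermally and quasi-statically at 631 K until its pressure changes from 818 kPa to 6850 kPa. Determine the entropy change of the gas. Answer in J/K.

For an isothermal ideal gas ΔS_gas = nR ln(P₁/P₂) = 3.29 × 8.314 × ln(818/6850) = -58.1 J/K.

ΔS_gas = -58.1 J/K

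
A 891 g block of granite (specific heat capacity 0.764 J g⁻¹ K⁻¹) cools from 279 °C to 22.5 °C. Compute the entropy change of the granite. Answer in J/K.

ΔS = -425 J/K

In kelvin: T₁ = 552.15 K, T₂ = 295.65 K. ΔS = ∫dQ_rev/T = m c ln(T₂/T₁) = 891 × 0.764 × ln(295.65/552.15) = -425 J/K.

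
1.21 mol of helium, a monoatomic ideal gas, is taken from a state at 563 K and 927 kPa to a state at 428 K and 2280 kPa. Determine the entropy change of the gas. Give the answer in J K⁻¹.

ΔS = -15.9 J/K

ΔS = nC_p ln(T₂/T₁) − nR ln(P₂/P₁), with C_p = 5R/2 = 20.79 J mol⁻¹ K⁻¹ for a monoatomic ideal gas.
ΔS = 1.21 × [20.79 × ln(428/563) − 8.314 × ln(2280/927)] = -15.9 J/K.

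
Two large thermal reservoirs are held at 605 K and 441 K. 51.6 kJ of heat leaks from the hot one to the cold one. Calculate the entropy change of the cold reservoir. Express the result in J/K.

ΔS_cold = 117 J/K

The cold reservoir gains heat Q, so ΔS_cold = +Q/T_C = 51600/441 = 117 J/K.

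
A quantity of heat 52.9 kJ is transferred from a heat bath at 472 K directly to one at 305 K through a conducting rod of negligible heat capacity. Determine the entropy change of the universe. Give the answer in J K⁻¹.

ΔS_hot = −Q/T_H = −52900/472 = -112.08 J/K and ΔS_cold = +Q/T_C = 52900/305 = 173.44 J/K.
ΔS_total = -112.08 + 173.44 = 61.4 J/K, positive as the second law requires.

ΔS_total = 61.4 J/K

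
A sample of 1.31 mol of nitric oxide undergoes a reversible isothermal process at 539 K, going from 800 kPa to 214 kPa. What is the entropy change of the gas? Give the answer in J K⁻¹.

For an isothermal ideal gas ΔS_gas = nR ln(P₁/P₂) = 1.31 × 8.314 × ln(800/214) = 14.4 J/K.

ΔS_gas = 14.4 J/K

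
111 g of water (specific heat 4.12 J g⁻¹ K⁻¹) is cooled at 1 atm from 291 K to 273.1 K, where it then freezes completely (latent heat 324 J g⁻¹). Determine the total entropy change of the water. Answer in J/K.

ΔS = -161 J/K

Cooling step: ΔS₁ = m c ln(T_tr/T_i) = 111 × 4.12 × ln(273.1/291) = -29.03 J/K.
Phase change: ΔS₂ = −mL/T_tr = −111 × 324 / 273.1 = -131.7 J/K.
ΔS_total = (-29.03) + (-131.7) = -161 J/K.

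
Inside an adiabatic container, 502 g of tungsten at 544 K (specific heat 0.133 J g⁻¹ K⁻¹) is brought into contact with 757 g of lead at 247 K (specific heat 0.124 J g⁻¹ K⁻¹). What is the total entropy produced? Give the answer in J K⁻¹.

ΔS_total = 12.4 J/K

Energy balance: T_f = (m₁c₁T₁ + m₂c₂T₂)/(m₁c₁ + m₂c₂) = 370.45 K.
ΔS₁ = m₁c₁ ln(T_f/T₁) = 66.766 × ln(370.45/544) = -25.65 J/K.
ΔS₂ = m₂c₂ ln(T_f/T₂) = 93.868 × ln(370.45/247) = 38.05 J/K.
ΔS_total = -25.65 + 38.05 = 12.4 J/K.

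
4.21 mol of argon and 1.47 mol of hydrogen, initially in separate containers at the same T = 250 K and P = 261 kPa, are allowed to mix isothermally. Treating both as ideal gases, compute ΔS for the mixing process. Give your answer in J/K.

ΔS_mix = 27 J/K

Mole fractions: x_A = 4.21/5.68 = 0.741, x_B = 0.259.
ΔS_mix = −R(n_A ln x_A + n_B ln x_B) = −8.314 × (4.21 ln 0.741 + 1.47 ln 0.259) = 27 J/K.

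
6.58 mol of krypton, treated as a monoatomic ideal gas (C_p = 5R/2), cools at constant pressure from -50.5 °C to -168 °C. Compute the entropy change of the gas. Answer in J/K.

ΔS = -103 J/K

In kelvin: T₁ = 222.65 K, T₂ = 105.15 K. At constant pressure, ΔS = nC_p ln(T₂/T₁) with C_p = 5R/2 = 20.79 J mol⁻¹ K⁻¹.
ΔS = 6.58 × 20.79 × ln(105.15/222.65) = -103 J/K.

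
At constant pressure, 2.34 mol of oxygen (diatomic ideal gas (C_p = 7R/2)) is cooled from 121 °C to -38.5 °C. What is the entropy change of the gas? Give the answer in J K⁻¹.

In kelvin: T₁ = 394.15 K, T₂ = 234.65 K. At constant pressure, ΔS = nC_p ln(T₂/T₁) with C_p = 7R/2 = 29.1 J mol⁻¹ K⁻¹.
ΔS = 2.34 × 29.1 × ln(234.65/394.15) = -35.3 J/K.

ΔS = -35.3 J/K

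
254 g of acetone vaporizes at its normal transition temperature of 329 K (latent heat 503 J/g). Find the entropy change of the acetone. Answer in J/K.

Heat absorbed by the substance: Q = mL = 254 × 503 = 127762 J.
At constant T, ΔS = Q_rev/T = 127762 / 329 = 388 J/K.

ΔS = 388 J/K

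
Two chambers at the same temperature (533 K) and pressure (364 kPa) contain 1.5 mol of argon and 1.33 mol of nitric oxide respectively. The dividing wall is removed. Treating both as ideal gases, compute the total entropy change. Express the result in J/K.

Mole fractions: x_A = 1.5/2.83 = 0.53, x_B = 0.47.
ΔS_mix = −R(n_A ln x_A + n_B ln x_B) = −8.314 × (1.5 ln 0.53 + 1.33 ln 0.47) = 16.3 J/K.

ΔS_mix = 16.3 J/K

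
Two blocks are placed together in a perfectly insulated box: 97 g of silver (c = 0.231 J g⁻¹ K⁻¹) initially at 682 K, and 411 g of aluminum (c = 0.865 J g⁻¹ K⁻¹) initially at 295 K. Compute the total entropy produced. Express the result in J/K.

ΔS_total = 9.53 J/K

Energy balance: T_f = (m₁c₁T₁ + m₂c₂T₂)/(m₁c₁ + m₂c₂) = 317.95 K.
ΔS₁ = m₁c₁ ln(T_f/T₁) = 22.407 × ln(317.95/682) = -17.1 J/K.
ΔS₂ = m₂c₂ ln(T_f/T₂) = 355.515 × ln(317.95/295) = 26.63 J/K.
ΔS_total = -17.1 + 26.63 = 9.53 J/K.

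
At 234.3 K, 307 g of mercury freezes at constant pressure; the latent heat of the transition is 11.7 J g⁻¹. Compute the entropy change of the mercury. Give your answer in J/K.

ΔS = -15.3 J/K

Heat released by the substance: Q = −mL = −307 × 11.7 = −3591.9 J.
At constant T, ΔS = Q_rev/T = −3591.9 / 234.3 = -15.3 J/K.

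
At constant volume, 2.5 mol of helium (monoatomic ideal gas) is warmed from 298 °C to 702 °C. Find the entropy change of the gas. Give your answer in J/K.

ΔS = 16.7 J/K

In kelvin: T₁ = 571.15 K, T₂ = 975.15 K. At constant volume, ΔS = nC_V ln(T₂/T₁) with C_V = 3R/2 = 12.47 J mol⁻¹ K⁻¹.
ΔS = 2.5 × 12.47 × ln(975.15/571.15) = 16.7 J/K.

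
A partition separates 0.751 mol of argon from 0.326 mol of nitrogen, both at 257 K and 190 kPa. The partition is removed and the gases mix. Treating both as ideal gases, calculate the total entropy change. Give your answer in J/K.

ΔS_mix = 5.49 J/K

Mole fractions: x_A = 0.751/1.08 = 0.697, x_B = 0.303.
ΔS_mix = −R(n_A ln x_A + n_B ln x_B) = −8.314 × (0.751 ln 0.697 + 0.326 ln 0.303) = 5.49 J/K.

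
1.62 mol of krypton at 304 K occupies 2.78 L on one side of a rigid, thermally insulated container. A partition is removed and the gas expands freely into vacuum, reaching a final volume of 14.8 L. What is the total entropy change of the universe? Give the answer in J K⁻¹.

For an ideal gas in free expansion Q = 0 and W = 0, so T is unchanged.
Entropy is a state function; using a reversible isothermal path, ΔS_gas = nR ln(V₂/V₁) = 1.62 × 8.314 × ln(14.8/2.78) = 22.5 J/K.
The insulated surroundings exchange no heat, so ΔS_surr = 0 and ΔS_universe = ΔS_gas.

ΔS_universe = 22.5 J/K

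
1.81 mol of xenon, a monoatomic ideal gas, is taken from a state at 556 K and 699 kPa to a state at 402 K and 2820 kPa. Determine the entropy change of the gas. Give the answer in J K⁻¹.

ΔS = -33.2 J/K

ΔS = nC_p ln(T₂/T₁) − nR ln(P₂/P₁), with C_p = 5R/2 = 20.79 J mol⁻¹ K⁻¹ for a monoatomic ideal gas.
ΔS = 1.81 × [20.79 × ln(402/556) − 8.314 × ln(2820/699)] = -33.2 J/K.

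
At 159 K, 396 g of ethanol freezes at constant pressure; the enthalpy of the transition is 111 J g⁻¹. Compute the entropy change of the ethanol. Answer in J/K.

ΔS = -276 J/K

Heat released by the substance: Q = −mL = −396 × 111 = −43956 J.
At constant T, ΔS = Q_rev/T = −43956 / 159 = -276 J/K.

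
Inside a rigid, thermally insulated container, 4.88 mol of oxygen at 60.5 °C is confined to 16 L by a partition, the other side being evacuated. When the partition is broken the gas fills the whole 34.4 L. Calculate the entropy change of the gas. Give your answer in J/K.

No heat is exchanged and no work is done, so the ideal-gas temperature stays constant.
Entropy is a state function; using a reversible isothermal path, ΔS_gas = nR ln(V₂/V₁) = 4.88 × 8.314 × ln(34.4/16) = 31.1 J/K.

ΔS_gas = 31.1 J/K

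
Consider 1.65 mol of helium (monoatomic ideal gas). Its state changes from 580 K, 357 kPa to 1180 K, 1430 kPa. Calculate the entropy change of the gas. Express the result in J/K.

ΔS = nC_p ln(T₂/T₁) − nR ln(P₂/P₁), with C_p = 5R/2 = 20.79 J mol⁻¹ K⁻¹ for a monoatomic ideal gas.
ΔS = 1.65 × [20.79 × ln(1180/580) − 8.314 × ln(1430/357)] = 5.32 J/K.

ΔS = 5.32 J/K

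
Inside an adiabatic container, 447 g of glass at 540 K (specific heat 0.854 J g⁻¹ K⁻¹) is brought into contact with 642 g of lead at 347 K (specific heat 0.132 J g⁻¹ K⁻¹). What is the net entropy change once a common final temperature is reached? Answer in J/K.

ΔS_total = 6.16 J/K

Energy balance: T_f = (m₁c₁T₁ + m₂c₂T₂)/(m₁c₁ + m₂c₂) = 504.94 K.
ΔS₁ = m₁c₁ ln(T_f/T₁) = 381.738 × ln(504.94/540) = -25.63 J/K.
ΔS₂ = m₂c₂ ln(T_f/T₂) = 84.744 × ln(504.94/347) = 31.79 J/K.
ΔS_total = -25.63 + 31.79 = 6.16 J/K.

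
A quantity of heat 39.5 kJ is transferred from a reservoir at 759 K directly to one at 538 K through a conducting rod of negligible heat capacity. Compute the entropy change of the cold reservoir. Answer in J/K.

The cold reservoir gains heat Q, so ΔS_cold = +Q/T_C = 39500/538 = 73.4 J/K.

ΔS_cold = 73.4 J/K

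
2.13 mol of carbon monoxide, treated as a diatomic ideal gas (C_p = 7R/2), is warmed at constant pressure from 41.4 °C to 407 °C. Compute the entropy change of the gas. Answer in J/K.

ΔS = 47.8 J/K

In kelvin: T₁ = 314.55 K, T₂ = 680.15 K. At constant pressure, ΔS = nC_p ln(T₂/T₁) with C_p = 7R/2 = 29.1 J mol⁻¹ K⁻¹.
ΔS = 2.13 × 29.1 × ln(680.15/314.55) = 47.8 J/K.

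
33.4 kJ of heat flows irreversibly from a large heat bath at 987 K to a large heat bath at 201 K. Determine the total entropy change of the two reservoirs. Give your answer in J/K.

ΔS_total = 132 J/K

ΔS_hot = −Q/T_H = −33400/987 = -33.84 J/K and ΔS_cold = +Q/T_C = 33400/201 = 166.2 J/K.
ΔS_total = -33.84 + 166.2 = 132 J/K, positive as the second law requires.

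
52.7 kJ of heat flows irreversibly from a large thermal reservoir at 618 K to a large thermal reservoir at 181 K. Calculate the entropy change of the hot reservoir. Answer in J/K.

ΔS_hot = -85.3 J/K

The hot reservoir loses heat Q, so ΔS_hot = −Q/T_H = −52700/618 = -85.3 J/K.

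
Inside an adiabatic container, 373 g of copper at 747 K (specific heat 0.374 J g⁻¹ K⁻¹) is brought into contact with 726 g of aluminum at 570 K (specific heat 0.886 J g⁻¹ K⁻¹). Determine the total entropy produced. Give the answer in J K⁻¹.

ΔS_total = 4.44 J/K

Energy balance: T_f = (m₁c₁T₁ + m₂c₂T₂)/(m₁c₁ + m₂c₂) = 601.55 K.
ΔS₁ = m₁c₁ ln(T_f/T₁) = 139.502 × ln(601.55/747) = -30.21 J/K.
ΔS₂ = m₂c₂ ln(T_f/T₂) = 643.236 × ln(601.55/570) = 34.65 J/K.
ΔS_total = -30.21 + 34.65 = 4.44 J/K.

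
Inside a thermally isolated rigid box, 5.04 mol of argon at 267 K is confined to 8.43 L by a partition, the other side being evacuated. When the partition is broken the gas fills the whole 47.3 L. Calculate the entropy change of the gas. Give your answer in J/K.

No heat is exchanged and no work is done, so the ideal-gas temperature stays constant.
Entropy is a state function; using a reversible isothermal path, ΔS_gas = nR ln(V₂/V₁) = 5.04 × 8.314 × ln(47.3/8.43) = 72.3 J/K.

ΔS_gas = 72.3 J/K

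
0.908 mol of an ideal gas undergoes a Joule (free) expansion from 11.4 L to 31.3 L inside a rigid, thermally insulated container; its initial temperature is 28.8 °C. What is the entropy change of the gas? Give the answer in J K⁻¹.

No heat is exchanged and no work is done, so the ideal-gas temperature stays constant.
Entropy is a state function; using a reversible isothermal path, ΔS_gas = nR ln(V₂/V₁) = 0.908 × 8.314 × ln(31.3/11.4) = 7.62 J/K.

ΔS_gas = 7.62 J/K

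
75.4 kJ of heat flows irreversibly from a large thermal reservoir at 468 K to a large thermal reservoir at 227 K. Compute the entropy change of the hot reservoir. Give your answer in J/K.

ΔS_hot = -161 J/K

The hot reservoir loses heat Q, so ΔS_hot = −Q/T_H = −75400/468 = -161 J/K.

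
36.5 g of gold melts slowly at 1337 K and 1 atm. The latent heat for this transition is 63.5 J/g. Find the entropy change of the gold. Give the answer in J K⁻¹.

ΔS = 1.73 J/K

Heat absorbed by the substance: Q = mL = 36.5 × 63.5 = 2317.75 J.
At constant T, ΔS = Q_rev/T = 2317.75 / 1337 = 1.73 J/K.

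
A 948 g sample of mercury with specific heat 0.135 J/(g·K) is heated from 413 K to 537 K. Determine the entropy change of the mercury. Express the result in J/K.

ΔS = ∫dQ_rev/T = m c ln(T₂/T₁) = 948 × 0.135 × ln(537/413) = 33.6 J/K.

ΔS = 33.6 J/K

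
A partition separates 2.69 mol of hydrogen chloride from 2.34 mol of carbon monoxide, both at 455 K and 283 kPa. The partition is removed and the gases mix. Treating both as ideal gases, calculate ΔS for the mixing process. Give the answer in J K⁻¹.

ΔS_mix = 28.9 J/K

Mole fractions: x_A = 2.69/5.03 = 0.535, x_B = 0.465.
ΔS_mix = −R(n_A ln x_A + n_B ln x_B) = −8.314 × (2.69 ln 0.535 + 2.34 ln 0.465) = 28.9 J/K.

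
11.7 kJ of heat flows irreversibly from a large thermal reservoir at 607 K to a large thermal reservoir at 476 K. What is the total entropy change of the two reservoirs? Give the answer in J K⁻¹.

ΔS_total = 5.3 J/K

ΔS_hot = −Q/T_H = −11700/607 = -19.28 J/K and ΔS_cold = +Q/T_C = 11700/476 = 24.58 J/K.
ΔS_total = -19.28 + 24.58 = 5.3 J/K, positive as the second law requires.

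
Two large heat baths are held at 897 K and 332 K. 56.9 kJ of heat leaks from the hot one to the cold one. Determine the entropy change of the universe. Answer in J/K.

ΔS_total = 108 J/K

ΔS_hot = −Q/T_H = −56900/897 = -63.43 J/K and ΔS_cold = +Q/T_C = 56900/332 = 171.4 J/K.
ΔS_total = -63.43 + 171.4 = 108 J/K, positive as the second law requires.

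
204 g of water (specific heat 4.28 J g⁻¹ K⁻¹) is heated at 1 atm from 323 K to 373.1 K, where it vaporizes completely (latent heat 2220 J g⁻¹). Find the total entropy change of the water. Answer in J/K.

Warming step: ΔS₁ = m c ln(T_tr/T_i) = 204 × 4.28 × ln(373.1/323) = 125.9 J/K.
Phase change: ΔS₂ = +mL/T_tr = 204 × 2220 / 373.1 = 1214 J/K.
ΔS_total = (125.9) + (1214) = 1340 J/K.

ΔS = 1340 J/K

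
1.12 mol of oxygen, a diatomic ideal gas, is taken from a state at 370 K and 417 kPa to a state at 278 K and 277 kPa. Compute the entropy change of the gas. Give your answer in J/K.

ΔS = -5.51 J/K

ΔS = nC_p ln(T₂/T₁) − nR ln(P₂/P₁), with C_p = 7R/2 = 29.1 J mol⁻¹ K⁻¹ for a diatomic ideal gas.
ΔS = 1.12 × [29.1 × ln(278/370) − 8.314 × ln(277/417)] = -5.51 J/K.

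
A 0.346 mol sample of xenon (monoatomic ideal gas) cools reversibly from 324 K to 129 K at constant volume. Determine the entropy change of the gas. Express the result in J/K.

ΔS = -3.97 J/K

At constant volume, ΔS = nC_V ln(T₂/T₁) with C_V = 3R/2 = 12.47 J mol⁻¹ K⁻¹.
ΔS = 0.346 × 12.47 × ln(129/324) = -3.97 J/K.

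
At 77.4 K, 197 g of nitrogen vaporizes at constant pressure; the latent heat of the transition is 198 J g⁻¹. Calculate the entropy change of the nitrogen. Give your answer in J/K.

ΔS = 504 J/K

Heat absorbed by the substance: Q = mL = 197 × 198 = 39006 J.
At constant T, ΔS = Q_rev/T = 39006 / 77.4 = 504 J/K.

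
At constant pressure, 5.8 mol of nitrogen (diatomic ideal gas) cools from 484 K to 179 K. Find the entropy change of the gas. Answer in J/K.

ΔS = -168 J/K

At constant pressure, ΔS = nC_p ln(T₂/T₁) with C_p = 7R/2 = 29.1 J mol⁻¹ K⁻¹.
ΔS = 5.8 × 29.1 × ln(179/484) = -168 J/K.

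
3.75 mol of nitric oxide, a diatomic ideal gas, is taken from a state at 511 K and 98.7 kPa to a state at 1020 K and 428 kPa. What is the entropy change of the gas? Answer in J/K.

ΔS = 29.7 J/K

ΔS = nC_p ln(T₂/T₁) − nR ln(P₂/P₁), with C_p = 7R/2 = 29.1 J mol⁻¹ K⁻¹ for a diatomic ideal gas.
ΔS = 3.75 × [29.1 × ln(1020/511) − 8.314 × ln(428/98.7)] = 29.7 J/K.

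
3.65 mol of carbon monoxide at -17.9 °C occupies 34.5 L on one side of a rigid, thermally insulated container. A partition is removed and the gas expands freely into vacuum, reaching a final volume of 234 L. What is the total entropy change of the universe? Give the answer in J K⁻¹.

No heat is exchanged and no work is done, so the ideal-gas temperature stays constant.
Entropy is a state function; using a reversible isothermal path, ΔS_gas = nR ln(V₂/V₁) = 3.65 × 8.314 × ln(234/34.5) = 58.1 J/K.
The insulated surroundings exchange no heat, so ΔS_surr = 0 and ΔS_universe = ΔS_gas.

ΔS_universe = 58.1 J/K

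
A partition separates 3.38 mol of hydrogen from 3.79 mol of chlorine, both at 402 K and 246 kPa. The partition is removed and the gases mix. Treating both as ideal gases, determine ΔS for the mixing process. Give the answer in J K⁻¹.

ΔS_mix = 41.2 J/K

Mole fractions: x_A = 3.38/7.17 = 0.471, x_B = 0.529.
ΔS_mix = −R(n_A ln x_A + n_B ln x_B) = −8.314 × (3.38 ln 0.471 + 3.79 ln 0.529) = 41.2 J/K.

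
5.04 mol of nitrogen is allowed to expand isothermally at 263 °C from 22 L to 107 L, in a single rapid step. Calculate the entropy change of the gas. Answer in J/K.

Entropy is a state function, so ΔS_gas depends only on the end states.
For an isothermal ideal gas ΔS_gas = nR ln(V₂/V₁) = 5.04 × 8.314 × ln(107/22) = 66.3 J/K.

ΔS_gas = 66.3 J/K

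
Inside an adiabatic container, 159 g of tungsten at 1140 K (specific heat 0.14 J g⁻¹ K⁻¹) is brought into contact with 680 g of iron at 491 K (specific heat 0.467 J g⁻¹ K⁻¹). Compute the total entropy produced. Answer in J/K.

Energy balance: T_f = (m₁c₁T₁ + m₂c₂T₂)/(m₁c₁ + m₂c₂) = 533.51 K.
ΔS₁ = m₁c₁ ln(T_f/T₁) = 22.26 × ln(533.51/1140) = -16.9 J/K.
ΔS₂ = m₂c₂ ln(T_f/T₂) = 317.56 × ln(533.51/491) = 26.37 J/K.
ΔS_total = -16.9 + 26.37 = 9.47 J/K.

ΔS_total = 9.47 J/K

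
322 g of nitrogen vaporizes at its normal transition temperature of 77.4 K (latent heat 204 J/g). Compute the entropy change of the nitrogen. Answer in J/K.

Heat absorbed by the substance: Q = mL = 322 × 204 = 65688 J.
At constant T, ΔS = Q_rev/T = 65688 / 77.4 = 849 J/K.

ΔS = 849 J/K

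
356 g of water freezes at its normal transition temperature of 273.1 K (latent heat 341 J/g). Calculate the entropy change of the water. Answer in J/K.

ΔS = -445 J/K

Heat released by the substance: Q = −mL = −356 × 341 = −121396 J.
At constant T, ΔS = Q_rev/T = −121396 / 273.1 = -445 J/K.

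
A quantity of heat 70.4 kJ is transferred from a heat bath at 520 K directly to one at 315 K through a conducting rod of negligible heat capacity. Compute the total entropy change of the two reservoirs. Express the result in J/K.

ΔS_hot = −Q/T_H = −70400/520 = -135.4 J/K and ΔS_cold = +Q/T_C = 70400/315 = 223.5 J/K.
ΔS_total = -135.4 + 223.5 = 88.1 J/K, positive as the second law requires.

ΔS_total = 88.1 J/K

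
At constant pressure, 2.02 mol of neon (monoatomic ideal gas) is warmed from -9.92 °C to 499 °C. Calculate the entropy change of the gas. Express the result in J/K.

ΔS = 45.2 J/K

In kelvin: T₁ = 263.23 K, T₂ = 772.15 K. At constant pressure, ΔS = nC_p ln(T₂/T₁) with C_p = 5R/2 = 20.79 J mol⁻¹ K⁻¹.
ΔS = 2.02 × 20.79 × ln(772.15/263.23) = 45.2 J/K.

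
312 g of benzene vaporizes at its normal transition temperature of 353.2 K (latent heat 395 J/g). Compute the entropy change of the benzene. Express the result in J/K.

Heat absorbed by the substance: Q = mL = 312 × 395 = 123240 J.
At constant T, ΔS = Q_rev/T = 123240 / 353.2 = 349 J/K.

ΔS = 349 J/K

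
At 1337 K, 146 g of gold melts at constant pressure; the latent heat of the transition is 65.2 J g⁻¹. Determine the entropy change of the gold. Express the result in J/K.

ΔS = 7.12 J/K

Heat absorbed by the substance: Q = mL = 146 × 65.2 = 9519.2 J.
At constant T, ΔS = Q_rev/T = 9519.2 / 1337 = 7.12 J/K.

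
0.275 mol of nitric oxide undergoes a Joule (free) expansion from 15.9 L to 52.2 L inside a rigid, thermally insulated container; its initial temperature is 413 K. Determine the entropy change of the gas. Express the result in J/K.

No heat is exchanged and no work is done, so the ideal-gas temperature stays constant.
Entropy is a state function; using a reversible isothermal path, ΔS_gas = nR ln(V₂/V₁) = 0.275 × 8.314 × ln(52.2/15.9) = 2.72 J/K.

ΔS_gas = 2.72 J/K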